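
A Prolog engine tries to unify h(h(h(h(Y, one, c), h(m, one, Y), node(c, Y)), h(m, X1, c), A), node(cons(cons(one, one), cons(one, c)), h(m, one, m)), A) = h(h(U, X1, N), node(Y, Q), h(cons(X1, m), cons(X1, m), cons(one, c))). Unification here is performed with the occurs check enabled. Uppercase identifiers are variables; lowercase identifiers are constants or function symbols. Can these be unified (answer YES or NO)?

Decompose h/3: h(h(h(Y, one, c), h(m, one, Y), node(c, Y)), h(m, X1, c), A) = h(U, X1, N),  node(cons(cons(one, one), cons(one, c)), h(m, one, m)) = node(Y, Q),  A = h(cons(X1, m), cons(X1, m), cons(one, c)).
Decompose h/3: h(h(Y, one, c), h(m, one, Y), node(c, Y)) = U,  h(m, X1, c) = X1,  A = N.
Bind U := h(h(Y, one, c), h(m, one, Y), node(c, Y)); no other remaining equation mentions U.
Occurs check fails: X1 occurs in h(m, X1, c); the equation X1 = h(m, X1, c) has no finite solution.

NO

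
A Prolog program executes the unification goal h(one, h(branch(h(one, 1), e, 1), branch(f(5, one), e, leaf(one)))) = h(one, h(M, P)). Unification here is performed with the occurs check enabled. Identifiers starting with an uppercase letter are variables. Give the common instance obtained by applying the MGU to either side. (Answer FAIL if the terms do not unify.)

h(one, h(branch(h(one, 1), e, 1), branch(f(5, one), e, leaf(one))))

Decompose h/2: one = one,  h(branch(h(one, 1), e, 1), branch(f(5, one), e, leaf(one))) = h(M, P).
Delete trivial equation one = one.
Decompose h/2: branch(h(one, 1), e, 1) = M,  branch(f(5, one), e, leaf(one)) = P.
Bind M := branch(h(one, 1), e, 1); no other remaining equation mentions M.
Bind P := branch(f(5, one), e, leaf(one)).
Applying the MGU to either side gives h(one, h(branch(h(one, 1), e, 1), branch(f(5, one), e, leaf(one)))).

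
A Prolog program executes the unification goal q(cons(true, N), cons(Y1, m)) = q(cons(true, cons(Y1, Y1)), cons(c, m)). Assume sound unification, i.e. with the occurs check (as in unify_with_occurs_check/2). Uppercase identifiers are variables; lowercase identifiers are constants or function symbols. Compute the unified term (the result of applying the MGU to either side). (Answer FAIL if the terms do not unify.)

q(cons(true, cons(c, c)), cons(c, m))

Decompose q/2: cons(true, N) = cons(true, cons(Y1, Y1)),  cons(Y1, m) = cons(c, m).
Decompose cons/2: true = true,  N = cons(Y1, Y1).
Delete trivial equation true = true.
Bind N := cons(Y1, Y1); no other remaining equation mentions N.
Decompose cons/2: Y1 = c,  m = m.
Bind Y1 := c; no other remaining equation mentions Y1. Substituting into the earlier binding gives N := cons(c, c).
Delete trivial equation m = m.
Applying the MGU to either side gives q(cons(true, cons(c, c)), cons(c, m)).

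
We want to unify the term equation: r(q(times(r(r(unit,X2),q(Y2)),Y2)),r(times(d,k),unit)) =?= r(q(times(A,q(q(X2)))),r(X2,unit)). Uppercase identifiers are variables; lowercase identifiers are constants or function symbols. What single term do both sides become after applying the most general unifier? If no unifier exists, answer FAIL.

Decompose r/2: q(times(r(r(unit,X2),q(Y2)),Y2)) =?= q(times(A,q(q(X2)))),  r(times(d,k),unit) =?= r(X2,unit).
Decompose q/1: times(r(r(unit,X2),q(Y2)),Y2) =?= times(A,q(q(X2))).
Decompose times/2: r(r(unit,X2),q(Y2)) =?= A,  Y2 =?= q(q(X2)).
Bind A := r(r(unit,X2),q(Y2)); no other remaining equation mentions A.
Bind Y2 := q(q(X2)); no other remaining equation mentions Y2. Substituting into the earlier binding gives A := r(r(unit,X2),q(q(q(X2)))).
Decompose r/2: times(d,k) =?= X2,  unit =?= unit.
Bind X2 := times(d,k); no other remaining equation mentions X2. Substituting into the earlier bindings gives A := r(r(unit,times(d,k)),q(q(q(times(d,k))))), Y2 := q(q(times(d,k))).
Delete trivial equation unit =?= unit.
Applying the MGU to either side gives r(q(times(r(r(unit,times(d,k)),q(q(q(times(d,k))))),q(q(times(d,k))))),r(times(d,k),unit)).

r(q(times(r(r(unit,times(d,k)),q(q(q(times(d,k))))),q(q(times(d,k))))),r(times(d,k),unit))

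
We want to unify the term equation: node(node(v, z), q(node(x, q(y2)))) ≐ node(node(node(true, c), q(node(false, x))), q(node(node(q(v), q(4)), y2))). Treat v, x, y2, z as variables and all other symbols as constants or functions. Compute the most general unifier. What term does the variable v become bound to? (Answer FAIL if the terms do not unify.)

FAIL

Decompose node/2: node(v, z) ≐ node(node(true, c), q(node(false, x))),  q(node(x, q(y2))) ≐ q(node(node(q(v), q(4)), y2)).
Decompose node/2: v ≐ node(true, c),  z ≐ q(node(false, x)).
Bind v := node(true, c); substituting into the one remaining equation that mentions v gives: q(node(x, q(y2))) ≐ q(node(node(q(node(true, c)), q(4)), y2)).
Bind z := q(node(false, x)); no other remaining equation mentions z.
Decompose q/1: node(x, q(y2)) ≐ node(node(q(node(true, c)), q(4)), y2).
Decompose node/2: x ≐ node(q(node(true, c)), q(4)),  q(y2) ≐ y2.
Bind x := node(q(node(true, c)), q(4)); no other remaining equation mentions x. Substituting into the earlier binding gives z := q(node(false, node(q(node(true, c)), q(4)))).
Occurs check fails: y2 occurs in q(y2); the equation y2 ≐ q(y2) has no finite solution.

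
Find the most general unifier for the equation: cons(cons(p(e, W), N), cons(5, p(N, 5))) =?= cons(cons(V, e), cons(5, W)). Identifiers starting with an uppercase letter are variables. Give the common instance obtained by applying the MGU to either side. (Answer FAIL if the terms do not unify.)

Decompose cons/2: cons(p(e, W), N) =?= cons(V, e),  cons(5, p(N, 5)) =?= cons(5, W).
Decompose cons/2: p(e, W) =?= V,  N =?= e.
Bind V := p(e, W); no other remaining equation mentions V.
Bind N := e; substituting into the remaining equation gives: cons(5, p(e, 5)) =?= cons(5, W).
Decompose cons/2: 5 =?= 5,  p(e, 5) =?= W.
Delete trivial equation 5 =?= 5.
Bind W := p(e, 5). Substituting into the earlier binding gives V := p(e, p(e, 5)).
Applying the MGU to either side gives cons(cons(p(e, p(e, 5)), e), cons(5, p(e, 5))).

cons(cons(p(e, p(e, 5)), e), cons(5, p(e, 5)))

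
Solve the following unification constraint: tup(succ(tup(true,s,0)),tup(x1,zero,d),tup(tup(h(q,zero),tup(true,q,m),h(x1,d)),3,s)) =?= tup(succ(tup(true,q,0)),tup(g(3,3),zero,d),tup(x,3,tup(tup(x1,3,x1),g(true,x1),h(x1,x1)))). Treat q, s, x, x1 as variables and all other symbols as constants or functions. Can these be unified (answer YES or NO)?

YES

Decompose tup/3: succ(tup(true,s,0)) =?= succ(tup(true,q,0)),  tup(x1,zero,d) =?= tup(g(3,3),zero,d),  tup(tup(h(q,zero),tup(true,q,m),h(x1,d)),3,s) =?= tup(x,3,tup(tup(x1,3,x1),g(true,x1),h(x1,x1))).
Decompose succ/1: tup(true,s,0) =?= tup(true,q,0).
Decompose tup/3: true =?= true,  s =?= q,  0 =?= 0.
Delete trivial equation true =?= true.
Bind s := q; substituting into the one remaining equation that mentions s gives: tup(tup(h(q,zero),tup(true,q,m),h(x1,d)),3,q) =?= tup(x,3,tup(tup(x1,3,x1),g(true,x1),h(x1,x1))).
Delete trivial equation 0 =?= 0.
Decompose tup/3: x1 =?= g(3,3),  zero =?= zero,  d =?= d.
Bind x1 := g(3,3); substituting into the one remaining equation that mentions x1 gives: tup(tup(h(q,zero),tup(true,q,m),h(g(3,3),d)),3,q) =?= tup(x,3,tup(tup(g(3,3),3,g(3,3)),g(true,g(3,3)),h(g(3,3),g(3,3)))).
Delete trivial equation zero =?= zero.
Delete trivial equation d =?= d.
Decompose tup/3: tup(h(q,zero),tup(true,q,m),h(g(3,3),d)) =?= x,  3 =?= 3,  q =?= tup(tup(g(3,3),3,g(3,3)),g(true,g(3,3)),h(g(3,3),g(3,3))).
Bind x := tup(h(q,zero),tup(true,q,m),h(g(3,3),d)); no other remaining equation mentions x.
Delete trivial equation 3 =?= 3.
Bind q := tup(tup(g(3,3),3,g(3,3)),g(true,g(3,3)),h(g(3,3),g(3,3))). Substituting into the earlier bindings gives s := tup(tup(g(3,3),3,g(3,3)),g(true,g(3,3)),h(g(3,3),g(3,3))), x := tup(h(tup(tup(g(3,3),3,g(3,3)),g(true,g(3,3)),h(g(3,3),g(3,3))),zero),tup(true,tup(tup(g(3,3),3,g(3,3)),g(true,g(3,3)),h(g(3,3),g(3,3))),m),h(g(3,3),d)).
No equations remain and no clash or occurs-check failure arose, so a unifier exists.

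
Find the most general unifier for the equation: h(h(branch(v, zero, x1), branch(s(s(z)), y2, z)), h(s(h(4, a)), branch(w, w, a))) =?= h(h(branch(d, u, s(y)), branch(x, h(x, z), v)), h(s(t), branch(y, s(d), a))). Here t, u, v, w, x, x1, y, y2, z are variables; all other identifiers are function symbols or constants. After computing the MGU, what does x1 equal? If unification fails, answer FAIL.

s(s(d))

Decompose h/2: h(branch(v, zero, x1), branch(s(s(z)), y2, z)) =?= h(branch(d, u, s(y)), branch(x, h(x, z), v)),  h(s(h(4, a)), branch(w, w, a)) =?= h(s(t), branch(y, s(d), a)).
Decompose h/2: branch(v, zero, x1) =?= branch(d, u, s(y)),  branch(s(s(z)), y2, z) =?= branch(x, h(x, z), v).
Decompose branch/3: v =?= d,  zero =?= u,  x1 =?= s(y).
Bind v := d; substituting into the one remaining equation that mentions v gives: branch(s(s(z)), y2, z) =?= branch(x, h(x, z), d).
Bind u := zero; no other remaining equation mentions u.
Bind x1 := s(y); no other remaining equation mentions x1.
Decompose branch/3: s(s(z)) =?= x,  y2 =?= h(x, z),  z =?= d.
Bind x := s(s(z)); substituting into the one remaining equation that mentions x gives: y2 =?= h(s(s(z)), z).
Bind y2 := h(s(s(z)), z); no other remaining equation mentions y2.
Bind z := d; no other remaining equation mentions z. Substituting into the earlier bindings gives x := s(s(d)), y2 := h(s(s(d)), d).
Decompose h/2: s(h(4, a)) =?= s(t),  branch(w, w, a) =?= branch(y, s(d), a).
Decompose s/1: h(4, a) =?= t.
Bind t := h(4, a); no other remaining equation mentions t.
Decompose branch/3: w =?= y,  w =?= s(d),  a =?= a.
Bind w := y; substituting into the one remaining equation that mentions w gives: y =?= s(d).
Bind y := s(d); no other remaining equation mentions y. Substituting into the earlier bindings gives x1 := s(s(d)), w := s(d).
Delete trivial equation a =?= a.
MGU = { v -> d, u -> zero, x1 -> s(s(d)), x -> s(s(d)), y2 -> h(s(s(d)), d), z -> d, t -> h(4, a), w -> s(d), y -> s(d) }, so x1 -> s(s(d)).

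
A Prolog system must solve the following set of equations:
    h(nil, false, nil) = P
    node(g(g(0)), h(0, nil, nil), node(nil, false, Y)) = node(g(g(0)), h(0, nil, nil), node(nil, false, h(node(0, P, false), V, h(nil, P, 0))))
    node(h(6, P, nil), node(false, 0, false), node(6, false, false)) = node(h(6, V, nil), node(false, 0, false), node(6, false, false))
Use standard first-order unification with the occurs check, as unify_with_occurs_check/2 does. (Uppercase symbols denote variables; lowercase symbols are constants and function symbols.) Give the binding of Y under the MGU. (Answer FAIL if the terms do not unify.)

Bind P := h(nil, false, nil); substituting into the remaining equations gives: node(g(g(0)), h(0, nil, nil), node(nil, false, Y)) = node(g(g(0)), h(0, nil, nil), node(nil, false, h(node(0, h(nil, false, nil), false), V, h(nil, h(nil, false, nil), 0)))),  node(h(6, h(nil, false, nil), nil), node(false, 0, false), node(6, false, false)) = node(h(6, V, nil), node(false, 0, false), node(6, false, false)).
Decompose node/3: g(g(0)) = g(g(0)),  h(0, nil, nil) = h(0, nil, nil),  node(nil, false, Y) = node(nil, false, h(node(0, h(nil, false, nil), false), V, h(nil, h(nil, false, nil), 0))).
Delete trivial equation g(g(0)) = g(g(0)).
Delete trivial equation h(0, nil, nil) = h(0, nil, nil).
Decompose node/3: nil = nil,  false = false,  Y = h(node(0, h(nil, false, nil), false), V, h(nil, h(nil, false, nil), 0)).
Delete trivial equation nil = nil.
Delete trivial equation false = false.
Bind Y := h(node(0, h(nil, false, nil), false), V, h(nil, h(nil, false, nil), 0)); no other remaining equation mentions Y.
Decompose node/3: h(6, h(nil, false, nil), nil) = h(6, V, nil),  node(false, 0, false) = node(false, 0, false),  node(6, false, false) = node(6, false, false).
Decompose h/3: 6 = 6,  h(nil, false, nil) = V,  nil = nil.
Delete trivial equation 6 = 6.
Bind V := h(nil, false, nil); no other remaining equation mentions V. Substituting into the earlier binding gives Y := h(node(0, h(nil, false, nil), false), h(nil, false, nil), h(nil, h(nil, false, nil), 0)).
Delete trivial equation nil = nil.
Delete trivial equation node(false, 0, false) = node(false, 0, false).
Delete trivial equation node(6, false, false) = node(6, false, false).
MGU = { P = h(nil, false, nil), Y = h(node(0, h(nil, false, nil), false), h(nil, false, nil), h(nil, h(nil, false, nil), 0)), V = h(nil, false, nil) }, so Y = h(node(0, h(nil, false, nil), false), h(nil, false, nil), h(nil, h(nil, false, nil), 0)).

h(node(0, h(nil, false, nil), false), h(nil, false, nil), h(nil, h(nil, false, nil), 0))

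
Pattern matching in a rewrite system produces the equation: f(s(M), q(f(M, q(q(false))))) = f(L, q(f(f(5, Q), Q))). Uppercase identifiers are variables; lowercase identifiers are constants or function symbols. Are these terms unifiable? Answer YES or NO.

Decompose f/2: s(M) = L,  q(f(M, q(q(false)))) = q(f(f(5, Q), Q)).
Bind L := s(M); no other remaining equation mentions L.
Decompose q/1: f(M, q(q(false))) = f(f(5, Q), Q).
Decompose f/2: M = f(5, Q),  q(q(false)) = Q.
Bind M := f(5, Q); no other remaining equation mentions M. Substituting into the earlier binding gives L := s(f(5, Q)).
Bind Q := q(q(false)). Substituting into the earlier bindings gives L := s(f(5, q(q(false)))), M := f(5, q(q(false))).
No equations remain and no clash or occurs-check failure arose, so a unifier exists.

YES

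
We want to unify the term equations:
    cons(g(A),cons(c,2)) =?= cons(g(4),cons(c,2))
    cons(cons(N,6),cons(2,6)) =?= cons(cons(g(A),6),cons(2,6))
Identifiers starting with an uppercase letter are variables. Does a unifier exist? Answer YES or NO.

YES

Decompose cons/2: g(A) =?= g(4),  cons(c,2) =?= cons(c,2).
Decompose g/1: A =?= 4.
Bind A := 4; substituting into the one remaining equation that mentions A gives: cons(cons(N,6),cons(2,6)) =?= cons(cons(g(4),6),cons(2,6)).
Delete trivial equation cons(c,2) =?= cons(c,2).
Decompose cons/2: cons(N,6) =?= cons(g(4),6),  cons(2,6) =?= cons(2,6).
Decompose cons/2: N =?= g(4),  6 =?= 6.
Bind N := g(4); no other remaining equation mentions N.
Delete trivial equation 6 =?= 6.
Delete trivial equation cons(2,6) =?= cons(2,6).
No equations remain and no clash or occurs-check failure arose, so a unifier exists.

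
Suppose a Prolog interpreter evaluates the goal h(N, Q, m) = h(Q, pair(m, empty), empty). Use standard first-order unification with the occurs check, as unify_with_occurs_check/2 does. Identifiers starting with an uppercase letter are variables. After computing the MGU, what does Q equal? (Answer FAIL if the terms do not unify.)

FAIL

Decompose h/3: N = Q,  Q = pair(m, empty),  m = empty.
Bind N := Q; no other remaining equation mentions N.
Bind Q := pair(m, empty); no other remaining equation mentions Q. Substituting into the earlier binding gives N := pair(m, empty).
Clash: constants m and empty differ; no unifier exists.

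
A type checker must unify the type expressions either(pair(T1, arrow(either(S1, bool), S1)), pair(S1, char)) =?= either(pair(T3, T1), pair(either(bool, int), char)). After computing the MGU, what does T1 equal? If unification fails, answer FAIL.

Decompose either/2: pair(T1, arrow(either(S1, bool), S1)) =?= pair(T3, T1),  pair(S1, char) =?= pair(either(bool, int), char).
Decompose pair/2: T1 =?= T3,  arrow(either(S1, bool), S1) =?= T1.
Bind T1 := T3; substituting into the one remaining equation that mentions T1 gives: arrow(either(S1, bool), S1) =?= T3.
Bind T3 := arrow(either(S1, bool), S1); no other remaining equation mentions T3. Substituting into the earlier binding gives T1 := arrow(either(S1, bool), S1).
Decompose pair/2: S1 =?= either(bool, int),  char =?= char.
Bind S1 := either(bool, int); no other remaining equation mentions S1. Substituting into the earlier bindings gives T1 := arrow(either(either(bool, int), bool), either(bool, int)), T3 := arrow(either(either(bool, int), bool), either(bool, int)).
Delete trivial equation char =?= char.
MGU = { T1 ↦ arrow(either(either(bool, int), bool), either(bool, int)), T3 ↦ arrow(either(either(bool, int), bool), either(bool, int)), S1 ↦ either(bool, int) }, so T1 ↦ arrow(either(either(bool, int), bool), either(bool, int)).

arrow(either(either(bool, int), bool), either(bool, int))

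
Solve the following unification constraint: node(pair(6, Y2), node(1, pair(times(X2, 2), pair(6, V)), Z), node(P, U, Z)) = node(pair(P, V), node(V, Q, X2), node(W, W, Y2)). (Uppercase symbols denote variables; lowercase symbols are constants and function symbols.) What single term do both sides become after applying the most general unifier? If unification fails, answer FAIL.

node(pair(6, 1), node(1, pair(times(1, 2), pair(6, 1)), 1), node(6, 6, 1))

Decompose node/3: pair(6, Y2) = pair(P, V),  node(1, pair(times(X2, 2), pair(6, V)), Z) = node(V, Q, X2),  node(P, U, Z) = node(W, W, Y2).
Decompose pair/2: 6 = P,  Y2 = V.
Bind P := 6; substituting into the one remaining equation that mentions P gives: node(6, U, Z) = node(W, W, Y2).
Bind Y2 := V; substituting into the one remaining equation that mentions Y2 gives: node(6, U, Z) = node(W, W, V).
Decompose node/3: 1 = V,  pair(times(X2, 2), pair(6, V)) = Q,  Z = X2.
Bind V := 1; substituting into the 2 remaining equations that mention V gives: pair(times(X2, 2), pair(6, 1)) = Q,  node(6, U, Z) = node(W, W, 1). Substituting into the earlier binding gives Y2 := 1.
Bind Q := pair(times(X2, 2), pair(6, 1)); no other remaining equation mentions Q.
Bind Z := X2; substituting into the remaining equation gives: node(6, U, X2) = node(W, W, 1).
Decompose node/3: 6 = W,  U = W,  X2 = 1.
Bind W := 6; substituting into the one remaining equation that mentions W gives: U = 6.
Bind U := 6; no other remaining equation mentions U.
Bind X2 := 1. Substituting into the earlier bindings gives Q := pair(times(1, 2), pair(6, 1)), Z := 1.
Applying the MGU to either side gives node(pair(6, 1), node(1, pair(times(1, 2), pair(6, 1)), 1), node(6, 6, 1)).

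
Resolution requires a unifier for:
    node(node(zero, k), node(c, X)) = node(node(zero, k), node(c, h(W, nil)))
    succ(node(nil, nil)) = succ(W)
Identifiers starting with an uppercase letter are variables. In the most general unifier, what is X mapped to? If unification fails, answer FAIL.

h(node(nil, nil), nil)

Decompose node/2: node(zero, k) = node(zero, k),  node(c, X) = node(c, h(W, nil)).
Delete trivial equation node(zero, k) = node(zero, k).
Decompose node/2: c = c,  X = h(W, nil).
Delete trivial equation c = c.
Bind X := h(W, nil); no other remaining equation mentions X.
Decompose succ/1: node(nil, nil) = W.
Bind W := node(nil, nil). Substituting into the earlier binding gives X := h(node(nil, nil), nil).
MGU = { X ↦ h(node(nil, nil), nil), W ↦ node(nil, nil) }, so X ↦ h(node(nil, nil), nil).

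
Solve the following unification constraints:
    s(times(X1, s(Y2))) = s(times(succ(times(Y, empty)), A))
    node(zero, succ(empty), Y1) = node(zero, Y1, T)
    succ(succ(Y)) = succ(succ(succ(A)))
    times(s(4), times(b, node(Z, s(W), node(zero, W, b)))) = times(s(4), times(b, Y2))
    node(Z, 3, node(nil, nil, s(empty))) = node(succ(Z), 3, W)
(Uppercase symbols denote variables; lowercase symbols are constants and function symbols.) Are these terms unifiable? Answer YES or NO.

NO

Decompose s/1: times(X1, s(Y2)) = times(succ(times(Y, empty)), A).
Decompose times/2: X1 = succ(times(Y, empty)),  s(Y2) = A.
Bind X1 := succ(times(Y, empty)); no other remaining equation mentions X1.
Bind A := s(Y2); substituting into the one remaining equation that mentions A gives: succ(succ(Y)) = succ(succ(succ(s(Y2)))).
Decompose node/3: zero = zero,  succ(empty) = Y1,  Y1 = T.
Delete trivial equation zero = zero.
Bind Y1 := succ(empty); substituting into the one remaining equation that mentions Y1 gives: succ(empty) = T.
Bind T := succ(empty); no other remaining equation mentions T.
Decompose succ/1: succ(Y) = succ(succ(s(Y2))).
Decompose succ/1: Y = succ(s(Y2)).
Bind Y := succ(s(Y2)); no other remaining equation mentions Y. Substituting into the earlier binding gives X1 := succ(times(succ(s(Y2)), empty)).
Decompose times/2: s(4) = s(4),  times(b, node(Z, s(W), node(zero, W, b))) = times(b, Y2).
Delete trivial equation s(4) = s(4).
Decompose times/2: b = b,  node(Z, s(W), node(zero, W, b)) = Y2.
Delete trivial equation b = b.
Bind Y2 := node(Z, s(W), node(zero, W, b)); no other remaining equation mentions Y2. Substituting into the earlier bindings gives X1 := succ(times(succ(s(node(Z, s(W), node(zero, W, b)))), empty)), A := s(node(Z, s(W), node(zero, W, b))), Y := succ(s(node(Z, s(W), node(zero, W, b)))).
Decompose node/3: Z = succ(Z),  3 = 3,  node(nil, nil, s(empty)) = W.
Occurs check fails: Z occurs in succ(Z); the equation Z = succ(Z) has no finite solution.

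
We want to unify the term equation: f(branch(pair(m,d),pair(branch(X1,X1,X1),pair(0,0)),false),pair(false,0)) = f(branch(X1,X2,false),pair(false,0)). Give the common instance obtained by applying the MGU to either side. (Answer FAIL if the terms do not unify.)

f(branch(pair(m,d),pair(branch(pair(m,d),pair(m,d),pair(m,d)),pair(0,0)),false),pair(false,0))

Decompose f/2: branch(pair(m,d),pair(branch(X1,X1,X1),pair(0,0)),false) = branch(X1,X2,false),  pair(false,0) = pair(false,0).
Decompose branch/3: pair(m,d) = X1,  pair(branch(X1,X1,X1),pair(0,0)) = X2,  false = false.
Bind X1 := pair(m,d); substituting into the one remaining equation that mentions X1 gives: pair(branch(pair(m,d),pair(m,d),pair(m,d)),pair(0,0)) = X2.
Bind X2 := pair(branch(pair(m,d),pair(m,d),pair(m,d)),pair(0,0)); no other remaining equation mentions X2.
Delete trivial equation false = false.
Delete trivial equation pair(false,0) = pair(false,0).
Applying the MGU to either side gives f(branch(pair(m,d),pair(branch(pair(m,d),pair(m,d),pair(m,d)),pair(0,0)),false),pair(false,0)).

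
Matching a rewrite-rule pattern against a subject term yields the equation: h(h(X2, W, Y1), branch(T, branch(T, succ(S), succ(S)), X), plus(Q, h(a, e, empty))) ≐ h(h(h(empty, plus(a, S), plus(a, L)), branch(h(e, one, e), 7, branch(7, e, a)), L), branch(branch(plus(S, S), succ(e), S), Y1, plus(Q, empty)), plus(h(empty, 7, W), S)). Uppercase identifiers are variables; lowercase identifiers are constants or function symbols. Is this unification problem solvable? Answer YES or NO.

YES

Decompose h/3: h(X2, W, Y1) ≐ h(h(empty, plus(a, S), plus(a, L)), branch(h(e, one, e), 7, branch(7, e, a)), L),  branch(T, branch(T, succ(S), succ(S)), X) ≐ branch(branch(plus(S, S), succ(e), S), Y1, plus(Q, empty)),  plus(Q, h(a, e, empty)) ≐ plus(h(empty, 7, W), S).
Decompose h/3: X2 ≐ h(empty, plus(a, S), plus(a, L)),  W ≐ branch(h(e, one, e), 7, branch(7, e, a)),  Y1 ≐ L.
Bind X2 := h(empty, plus(a, S), plus(a, L)); no other remaining equation mentions X2.
Bind W := branch(h(e, one, e), 7, branch(7, e, a)); substituting into the one remaining equation that mentions W gives: plus(Q, h(a, e, empty)) ≐ plus(h(empty, 7, branch(h(e, one, e), 7, branch(7, e, a))), S).
Bind Y1 := L; substituting into the one remaining equation that mentions Y1 gives: branch(T, branch(T, succ(S), succ(S)), X) ≐ branch(branch(plus(S, S), succ(e), S), L, plus(Q, empty)).
Decompose branch/3: T ≐ branch(plus(S, S), succ(e), S),  branch(T, succ(S), succ(S)) ≐ L,  X ≐ plus(Q, empty).
Bind T := branch(plus(S, S), succ(e), S); substituting into the one remaining equation that mentions T gives: branch(branch(plus(S, S), succ(e), S), succ(S), succ(S)) ≐ L.
Bind L := branch(branch(plus(S, S), succ(e), S), succ(S), succ(S)); no other remaining equation mentions L. Substituting into the earlier bindings gives X2 := h(empty, plus(a, S), plus(a, branch(branch(plus(S, S), succ(e), S), succ(S), succ(S)))), Y1 := branch(branch(plus(S, S), succ(e), S), succ(S), succ(S)).
Bind X := plus(Q, empty); no other remaining equation mentions X.
Decompose plus/2: Q ≐ h(empty, 7, branch(h(e, one, e), 7, branch(7, e, a))),  h(a, e, empty) ≐ S.
Bind Q := h(empty, 7, branch(h(e, one, e), 7, branch(7, e, a))); no other remaining equation mentions Q. Substituting into the earlier binding gives X := plus(h(empty, 7, branch(h(e, one, e), 7, branch(7, e, a))), empty).
Bind S := h(a, e, empty). Substituting into the earlier bindings gives X2 := h(empty, plus(a, h(a, e, empty)), plus(a, branch(branch(plus(h(a, e, empty), h(a, e, empty)), succ(e), h(a, e, empty)), succ(h(a, e, empty)), succ(h(a, e, empty))))), Y1 := branch(branch(plus(h(a, e, empty), h(a, e, empty)), succ(e), h(a, e, empty)), succ(h(a, e, empty)), succ(h(a, e, empty))), T := branch(plus(h(a, e, empty), h(a, e, empty)), succ(e), h(a, e, empty)), L := branch(branch(plus(h(a, e, empty), h(a, e, empty)), succ(e), h(a, e, empty)), succ(h(a, e, empty)), succ(h(a, e, empty))).
No equations remain and no clash or occurs-check failure arose, so a unifier exists.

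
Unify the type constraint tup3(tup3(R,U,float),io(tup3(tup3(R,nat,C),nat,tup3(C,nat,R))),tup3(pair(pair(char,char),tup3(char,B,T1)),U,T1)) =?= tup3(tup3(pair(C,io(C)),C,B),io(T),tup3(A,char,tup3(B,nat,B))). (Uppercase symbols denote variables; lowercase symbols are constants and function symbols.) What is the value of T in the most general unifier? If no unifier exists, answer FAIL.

Decompose tup3/3: tup3(R,U,float) =?= tup3(pair(C,io(C)),C,B),  io(tup3(tup3(R,nat,C),nat,tup3(C,nat,R))) =?= io(T),  tup3(pair(pair(char,char),tup3(char,B,T1)),U,T1) =?= tup3(A,char,tup3(B,nat,B)).
Decompose tup3/3: R =?= pair(C,io(C)),  U =?= C,  float =?= B.
Bind R := pair(C,io(C)); substituting into the one remaining equation that mentions R gives: io(tup3(tup3(pair(C,io(C)),nat,C),nat,tup3(C,nat,pair(C,io(C))))) =?= io(T).
Bind U := C; substituting into the one remaining equation that mentions U gives: tup3(pair(pair(char,char),tup3(char,B,T1)),C,T1) =?= tup3(A,char,tup3(B,nat,B)).
Bind B := float; substituting into the one remaining equation that mentions B gives: tup3(pair(pair(char,char),tup3(char,float,T1)),C,T1) =?= tup3(A,char,tup3(float,nat,float)).
Decompose io/1: tup3(tup3(pair(C,io(C)),nat,C),nat,tup3(C,nat,pair(C,io(C)))) =?= T.
Bind T := tup3(tup3(pair(C,io(C)),nat,C),nat,tup3(C,nat,pair(C,io(C)))); no other remaining equation mentions T.
Decompose tup3/3: pair(pair(char,char),tup3(char,float,T1)) =?= A,  C =?= char,  T1 =?= tup3(float,nat,float).
Bind A := pair(pair(char,char),tup3(char,float,T1)); no other remaining equation mentions A.
Bind C := char; no other remaining equation mentions C. Substituting into the earlier bindings gives R := pair(char,io(char)), U := char, T := tup3(tup3(pair(char,io(char)),nat,char),nat,tup3(char,nat,pair(char,io(char)))).
Bind T1 := tup3(float,nat,float). Substituting into the earlier binding gives A := pair(pair(char,char),tup3(char,float,tup3(float,nat,float))).
MGU = { R ↦ pair(char,io(char)), U ↦ char, B ↦ float, T ↦ tup3(tup3(pair(char,io(char)),nat,char),nat,tup3(char,nat,pair(char,io(char)))), A ↦ pair(pair(char,char),tup3(char,float,tup3(float,nat,float))), C ↦ char, T1 ↦ tup3(float,nat,float) }, so T ↦ tup3(tup3(pair(char,io(char)),nat,char),nat,tup3(char,nat,pair(char,io(char)))).

tup3(tup3(pair(char,io(char)),nat,char),nat,tup3(char,nat,pair(char,io(char))))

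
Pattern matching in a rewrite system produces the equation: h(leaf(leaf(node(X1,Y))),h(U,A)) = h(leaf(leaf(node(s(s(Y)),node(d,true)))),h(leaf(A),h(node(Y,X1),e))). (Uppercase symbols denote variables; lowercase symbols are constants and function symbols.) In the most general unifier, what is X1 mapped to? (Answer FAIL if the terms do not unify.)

s(s(node(d,true)))

Decompose h/2: leaf(leaf(node(X1,Y))) = leaf(leaf(node(s(s(Y)),node(d,true)))),  h(U,A) = h(leaf(A),h(node(Y,X1),e)).
Decompose leaf/1: leaf(node(X1,Y)) = leaf(node(s(s(Y)),node(d,true))).
Decompose leaf/1: node(X1,Y) = node(s(s(Y)),node(d,true)).
Decompose node/2: X1 = s(s(Y)),  Y = node(d,true).
Bind X1 := s(s(Y)); substituting into the one remaining equation that mentions X1 gives: h(U,A) = h(leaf(A),h(node(Y,s(s(Y))),e)).
Bind Y := node(d,true); substituting into the remaining equation gives: h(U,A) = h(leaf(A),h(node(node(d,true),s(s(node(d,true)))),e)). Substituting into the earlier binding gives X1 := s(s(node(d,true))).
Decompose h/2: U = leaf(A),  A = h(node(node(d,true),s(s(node(d,true)))),e).
Bind U := leaf(A); no other remaining equation mentions U.
Bind A := h(node(node(d,true),s(s(node(d,true)))),e). Substituting into the earlier binding gives U := leaf(h(node(node(d,true),s(s(node(d,true)))),e)).
MGU = { X1 ↦ s(s(node(d,true))), Y ↦ node(d,true), U ↦ leaf(h(node(node(d,true),s(s(node(d,true)))),e)), A ↦ h(node(node(d,true),s(s(node(d,true)))),e) }, so X1 ↦ s(s(node(d,true))).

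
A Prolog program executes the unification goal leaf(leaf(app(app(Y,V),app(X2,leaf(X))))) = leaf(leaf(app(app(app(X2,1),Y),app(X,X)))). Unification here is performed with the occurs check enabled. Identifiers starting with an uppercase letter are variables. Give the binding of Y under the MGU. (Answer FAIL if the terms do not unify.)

FAIL

Decompose leaf/1: leaf(app(app(Y,V),app(X2,leaf(X)))) = leaf(app(app(app(X2,1),Y),app(X,X))).
Decompose leaf/1: app(app(Y,V),app(X2,leaf(X))) = app(app(app(X2,1),Y),app(X,X)).
Decompose app/2: app(Y,V) = app(app(X2,1),Y),  app(X2,leaf(X)) = app(X,X).
Decompose app/2: Y = app(X2,1),  V = Y.
Bind Y := app(X2,1); substituting into the one remaining equation that mentions Y gives: V = app(X2,1).
Bind V := app(X2,1); no other remaining equation mentions V.
Decompose app/2: X2 = X,  leaf(X) = X.
Bind X2 := X; no other remaining equation mentions X2. Substituting into the earlier bindings gives Y := app(X,1), V := app(X,1).
Occurs check fails: X occurs in leaf(X); the equation X = leaf(X) has no finite solution.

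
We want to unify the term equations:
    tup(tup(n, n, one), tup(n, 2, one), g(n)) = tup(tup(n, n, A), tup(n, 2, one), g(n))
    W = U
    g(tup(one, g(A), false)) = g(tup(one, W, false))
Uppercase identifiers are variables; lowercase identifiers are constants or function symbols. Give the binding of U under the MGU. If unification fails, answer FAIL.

g(one)

Decompose tup/3: tup(n, n, one) = tup(n, n, A),  tup(n, 2, one) = tup(n, 2, one),  g(n) = g(n).
Decompose tup/3: n = n,  n = n,  one = A.
Delete trivial equation n = n.
Delete trivial equation n = n.
Bind A := one; substituting into the one remaining equation that mentions A gives: g(tup(one, g(one), false)) = g(tup(one, W, false)).
Delete trivial equation tup(n, 2, one) = tup(n, 2, one).
Delete trivial equation g(n) = g(n).
Bind W := U; substituting into the remaining equation gives: g(tup(one, g(one), false)) = g(tup(one, U, false)).
Decompose g/1: tup(one, g(one), false) = tup(one, U, false).
Decompose tup/3: one = one,  g(one) = U,  false = false.
Delete trivial equation one = one.
Bind U := g(one); no other remaining equation mentions U. Substituting into the earlier binding gives W := g(one).
Delete trivial equation false = false.
MGU = { A := one, W := g(one), U := g(one) }, so U := g(one).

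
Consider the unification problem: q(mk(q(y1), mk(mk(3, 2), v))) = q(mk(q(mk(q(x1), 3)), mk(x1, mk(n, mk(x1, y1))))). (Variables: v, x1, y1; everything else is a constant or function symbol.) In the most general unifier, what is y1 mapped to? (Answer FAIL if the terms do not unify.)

mk(q(mk(3, 2)), 3)

Decompose q/1: mk(q(y1), mk(mk(3, 2), v)) = mk(q(mk(q(x1), 3)), mk(x1, mk(n, mk(x1, y1)))).
Decompose mk/2: q(y1) = q(mk(q(x1), 3)),  mk(mk(3, 2), v) = mk(x1, mk(n, mk(x1, y1))).
Decompose q/1: y1 = mk(q(x1), 3).
Bind y1 := mk(q(x1), 3); substituting into the remaining equation gives: mk(mk(3, 2), v) = mk(x1, mk(n, mk(x1, mk(q(x1), 3)))).
Decompose mk/2: mk(3, 2) = x1,  v = mk(n, mk(x1, mk(q(x1), 3))).
Bind x1 := mk(3, 2); substituting into the remaining equation gives: v = mk(n, mk(mk(3, 2), mk(q(mk(3, 2)), 3))). Substituting into the earlier binding gives y1 := mk(q(mk(3, 2)), 3).
Bind v := mk(n, mk(mk(3, 2), mk(q(mk(3, 2)), 3))).
MGU = { y1 ↦ mk(q(mk(3, 2)), 3), x1 ↦ mk(3, 2), v ↦ mk(n, mk(mk(3, 2), mk(q(mk(3, 2)), 3))) }, so y1 ↦ mk(q(mk(3, 2)), 3).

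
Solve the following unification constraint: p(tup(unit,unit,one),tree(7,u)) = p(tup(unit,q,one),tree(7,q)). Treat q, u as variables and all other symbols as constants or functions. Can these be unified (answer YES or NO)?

YES

Decompose p/2: tup(unit,unit,one) = tup(unit,q,one),  tree(7,u) = tree(7,q).
Decompose tup/3: unit = unit,  unit = q,  one = one.
Delete trivial equation unit = unit.
Bind q := unit; substituting into the one remaining equation that mentions q gives: tree(7,u) = tree(7,unit).
Delete trivial equation one = one.
Decompose tree/2: 7 = 7,  u = unit.
Delete trivial equation 7 = 7.
Bind u := unit.
No equations remain and no clash or occurs-check failure arose, so a unifier exists.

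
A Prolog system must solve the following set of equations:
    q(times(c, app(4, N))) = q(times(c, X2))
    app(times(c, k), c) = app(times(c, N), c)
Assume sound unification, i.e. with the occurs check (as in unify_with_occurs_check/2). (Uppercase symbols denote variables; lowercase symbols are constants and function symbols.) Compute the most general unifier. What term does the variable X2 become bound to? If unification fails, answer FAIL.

Decompose q/1: times(c, app(4, N)) = times(c, X2).
Decompose times/2: c = c,  app(4, N) = X2.
Delete trivial equation c = c.
Bind X2 := app(4, N); no other remaining equation mentions X2.
Decompose app/2: times(c, k) = times(c, N),  c = c.
Decompose times/2: c = c,  k = N.
Delete trivial equation c = c.
Bind N := k; no other remaining equation mentions N. Substituting into the earlier binding gives X2 := app(4, k).
Delete trivial equation c = c.
MGU = { X2 ↦ app(4, k), N ↦ k }, so X2 ↦ app(4, k).

app(4, k)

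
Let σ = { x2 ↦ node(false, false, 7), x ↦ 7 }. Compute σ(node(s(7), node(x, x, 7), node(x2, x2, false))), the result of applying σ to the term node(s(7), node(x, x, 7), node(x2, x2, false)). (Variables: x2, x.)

node(s(7), node(7, 7, 7), node(node(false, false, 7), node(false, false, 7), false))

Replace each occurrence of x2 with node(false, false, 7).
Replace each occurrence of x with 7.
Result: node(s(7), node(7, 7, 7), node(node(false, false, 7), node(false, false, 7), false)).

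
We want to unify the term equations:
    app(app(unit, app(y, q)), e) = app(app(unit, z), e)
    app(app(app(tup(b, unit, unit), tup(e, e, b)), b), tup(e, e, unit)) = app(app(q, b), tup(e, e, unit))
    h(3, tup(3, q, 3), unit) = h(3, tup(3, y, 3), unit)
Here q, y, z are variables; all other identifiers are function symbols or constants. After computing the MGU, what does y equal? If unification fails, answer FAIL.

Decompose app/2: app(unit, app(y, q)) = app(unit, z),  e = e.
Decompose app/2: unit = unit,  app(y, q) = z.
Delete trivial equation unit = unit.
Bind z := app(y, q); no other remaining equation mentions z.
Delete trivial equation e = e.
Decompose app/2: app(app(tup(b, unit, unit), tup(e, e, b)), b) = app(q, b),  tup(e, e, unit) = tup(e, e, unit).
Decompose app/2: app(tup(b, unit, unit), tup(e, e, b)) = q,  b = b.
Bind q := app(tup(b, unit, unit), tup(e, e, b)); substituting into the one remaining equation that mentions q gives: h(3, tup(3, app(tup(b, unit, unit), tup(e, e, b)), 3), unit) = h(3, tup(3, y, 3), unit). Substituting into the earlier binding gives z := app(y, app(tup(b, unit, unit), tup(e, e, b))).
Delete trivial equation b = b.
Delete trivial equation tup(e, e, unit) = tup(e, e, unit).
Decompose h/3: 3 = 3,  tup(3, app(tup(b, unit, unit), tup(e, e, b)), 3) = tup(3, y, 3),  unit = unit.
Delete trivial equation 3 = 3.
Decompose tup/3: 3 = 3,  app(tup(b, unit, unit), tup(e, e, b)) = y,  3 = 3.
Delete trivial equation 3 = 3.
Bind y := app(tup(b, unit, unit), tup(e, e, b)); no other remaining equation mentions y. Substituting into the earlier binding gives z := app(app(tup(b, unit, unit), tup(e, e, b)), app(tup(b, unit, unit), tup(e, e, b))).
Delete trivial equation 3 = 3.
Delete trivial equation unit = unit.
MGU = { z ↦ app(app(tup(b, unit, unit), tup(e, e, b)), app(tup(b, unit, unit), tup(e, e, b))), q ↦ app(tup(b, unit, unit), tup(e, e, b)), y ↦ app(tup(b, unit, unit), tup(e, e, b)) }, so y ↦ app(tup(b, unit, unit), tup(e, e, b)).

app(tup(b, unit, unit), tup(e, e, b))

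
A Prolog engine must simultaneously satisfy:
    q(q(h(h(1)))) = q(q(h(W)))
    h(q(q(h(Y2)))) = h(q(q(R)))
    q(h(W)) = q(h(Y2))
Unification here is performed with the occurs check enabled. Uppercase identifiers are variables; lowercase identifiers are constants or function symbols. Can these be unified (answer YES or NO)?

YES

Decompose q/1: q(h(h(1))) = q(h(W)).
Decompose q/1: h(h(1)) = h(W).
Decompose h/1: h(1) = W.
Bind W := h(1); substituting into the one remaining equation that mentions W gives: q(h(h(1))) = q(h(Y2)).
Decompose h/1: q(q(h(Y2))) = q(q(R)).
Decompose q/1: q(h(Y2)) = q(R).
Decompose q/1: h(Y2) = R.
Bind R := h(Y2); no other remaining equation mentions R.
Decompose q/1: h(h(1)) = h(Y2).
Decompose h/1: h(1) = Y2.
Bind Y2 := h(1). Substituting into the earlier binding gives R := h(h(1)).
No equations remain and no clash or occurs-check failure arose, so a unifier exists.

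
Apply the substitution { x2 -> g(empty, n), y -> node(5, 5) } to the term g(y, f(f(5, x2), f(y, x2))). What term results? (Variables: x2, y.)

g(node(5, 5), f(f(5, g(empty, n)), f(node(5, 5), g(empty, n))))

Replace each occurrence of x2 with g(empty, n).
Replace each occurrence of y with node(5, 5).
Result: g(node(5, 5), f(f(5, g(empty, n)), f(node(5, 5), g(empty, n)))).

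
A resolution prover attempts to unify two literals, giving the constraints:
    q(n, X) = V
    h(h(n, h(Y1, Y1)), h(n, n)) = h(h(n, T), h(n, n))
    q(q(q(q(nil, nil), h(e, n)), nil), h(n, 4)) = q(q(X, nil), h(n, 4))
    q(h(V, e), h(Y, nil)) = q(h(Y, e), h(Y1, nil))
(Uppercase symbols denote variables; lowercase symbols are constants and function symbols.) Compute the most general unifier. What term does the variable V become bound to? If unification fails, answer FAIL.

Bind V := q(n, X); substituting into the one remaining equation that mentions V gives: q(h(q(n, X), e), h(Y, nil)) = q(h(Y, e), h(Y1, nil)).
Decompose h/2: h(n, h(Y1, Y1)) = h(n, T),  h(n, n) = h(n, n).
Decompose h/2: n = n,  h(Y1, Y1) = T.
Delete trivial equation n = n.
Bind T := h(Y1, Y1); no other remaining equation mentions T.
Delete trivial equation h(n, n) = h(n, n).
Decompose q/2: q(q(q(nil, nil), h(e, n)), nil) = q(X, nil),  h(n, 4) = h(n, 4).
Decompose q/2: q(q(nil, nil), h(e, n)) = X,  nil = nil.
Bind X := q(q(nil, nil), h(e, n)); substituting into the one remaining equation that mentions X gives: q(h(q(n, q(q(nil, nil), h(e, n))), e), h(Y, nil)) = q(h(Y, e), h(Y1, nil)). Substituting into the earlier binding gives V := q(n, q(q(nil, nil), h(e, n))).
Delete trivial equation nil = nil.
Delete trivial equation h(n, 4) = h(n, 4).
Decompose q/2: h(q(n, q(q(nil, nil), h(e, n))), e) = h(Y, e),  h(Y, nil) = h(Y1, nil).
Decompose h/2: q(n, q(q(nil, nil), h(e, n))) = Y,  e = e.
Bind Y := q(n, q(q(nil, nil), h(e, n))); substituting into the one remaining equation that mentions Y gives: h(q(n, q(q(nil, nil), h(e, n))), nil) = h(Y1, nil).
Delete trivial equation e = e.
Decompose h/2: q(n, q(q(nil, nil), h(e, n))) = Y1,  nil = nil.
Bind Y1 := q(n, q(q(nil, nil), h(e, n))); no other remaining equation mentions Y1. Substituting into the earlier binding gives T := h(q(n, q(q(nil, nil), h(e, n))), q(n, q(q(nil, nil), h(e, n)))).
Delete trivial equation nil = nil.
MGU = { V := q(n, q(q(nil, nil), h(e, n))), T := h(q(n, q(q(nil, nil), h(e, n))), q(n, q(q(nil, nil), h(e, n)))), X := q(q(nil, nil), h(e, n)), Y := q(n, q(q(nil, nil), h(e, n))), Y1 := q(n, q(q(nil, nil), h(e, n))) }, so V := q(n, q(q(nil, nil), h(e, n))).

q(n, q(q(nil, nil), h(e, n)))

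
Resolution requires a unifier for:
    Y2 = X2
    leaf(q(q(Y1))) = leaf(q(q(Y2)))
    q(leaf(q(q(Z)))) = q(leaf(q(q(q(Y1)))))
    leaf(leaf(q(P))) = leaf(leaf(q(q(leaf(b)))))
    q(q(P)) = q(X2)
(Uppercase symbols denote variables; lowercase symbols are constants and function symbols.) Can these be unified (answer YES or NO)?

YES

Bind Y2 := X2; substituting into the one remaining equation that mentions Y2 gives: leaf(q(q(Y1))) = leaf(q(q(X2))).
Decompose leaf/1: q(q(Y1)) = q(q(X2)).
Decompose q/1: q(Y1) = q(X2).
Decompose q/1: Y1 = X2.
Bind Y1 := X2; substituting into the one remaining equation that mentions Y1 gives: q(leaf(q(q(Z)))) = q(leaf(q(q(q(X2))))).
Decompose q/1: leaf(q(q(Z))) = leaf(q(q(q(X2)))).
Decompose leaf/1: q(q(Z)) = q(q(q(X2))).
Decompose q/1: q(Z) = q(q(X2)).
Decompose q/1: Z = q(X2).
Bind Z := q(X2); no other remaining equation mentions Z.
Decompose leaf/1: leaf(q(P)) = leaf(q(q(leaf(b)))).
Decompose leaf/1: q(P) = q(q(leaf(b))).
Decompose q/1: P = q(leaf(b)).
Bind P := q(leaf(b)); substituting into the remaining equation gives: q(q(q(leaf(b)))) = q(X2).
Decompose q/1: q(q(leaf(b))) = X2.
Bind X2 := q(q(leaf(b))). Substituting into the earlier bindings gives Y2 := q(q(leaf(b))), Y1 := q(q(leaf(b))), Z := q(q(q(leaf(b)))).
No equations remain and no clash or occurs-check failure arose, so a unifier exists.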